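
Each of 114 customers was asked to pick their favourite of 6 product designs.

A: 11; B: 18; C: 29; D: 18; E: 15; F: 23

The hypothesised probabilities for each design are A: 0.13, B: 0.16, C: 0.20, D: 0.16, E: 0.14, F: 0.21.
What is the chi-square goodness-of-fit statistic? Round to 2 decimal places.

Expected counts E_i = n·p_i: 114×0.13 = 14.82, 114×0.16 = 18.24, 114×0.20 = 22.8, 114×0.16 = 18.24, 114×0.14 = 15.96, 114×0.21 = 23.94.
A: (11 − 14.82)²/14.82 = 14.5924/14.82 = 0.985
B: (18 − 18.24)²/18.24 = 0.0576/18.24 = 0.003
C: (29 − 22.8)²/22.8 = 38.44/22.8 = 1.686
D: (18 − 18.24)²/18.24 = 0.0576/18.24 = 0.003
E: (15 − 15.96)²/15.96 = 0.9216/15.96 = 0.058
F: (23 − 23.94)²/23.94 = 0.8836/23.94 = 0.037
Sum = 2.77

2.77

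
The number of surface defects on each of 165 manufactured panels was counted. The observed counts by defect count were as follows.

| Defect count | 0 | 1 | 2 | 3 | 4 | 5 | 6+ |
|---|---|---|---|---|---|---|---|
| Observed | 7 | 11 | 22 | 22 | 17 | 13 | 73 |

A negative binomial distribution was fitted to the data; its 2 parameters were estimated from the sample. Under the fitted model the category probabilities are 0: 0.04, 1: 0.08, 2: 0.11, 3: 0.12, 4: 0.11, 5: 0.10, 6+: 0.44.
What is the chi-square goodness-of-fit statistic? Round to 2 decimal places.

2.27

Expected counts E_i = n·p_i: 165×0.04 = 6.6, 165×0.08 = 13.2, 165×0.11 = 18.15, 165×0.12 = 19.8, 165×0.11 = 18.15, 165×0.10 = 16.5, 165×0.44 = 72.6.
χ² = (7−6.6)²/6.6 + (11−13.2)²/13.2 + (22−18.15)²/18.15 + (22−19.8)²/19.8 + (17−18.15)²/18.15 + (13−16.5)²/16.5 + (73−72.6)²/72.6
   = 0.024 + 0.367 + 0.817 + 0.244 + 0.073 + 0.742 + 0.002
Sum = 2.27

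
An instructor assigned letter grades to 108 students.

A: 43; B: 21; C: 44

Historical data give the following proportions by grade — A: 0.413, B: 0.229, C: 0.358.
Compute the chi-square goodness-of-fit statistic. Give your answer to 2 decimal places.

1.36

Expected counts E_i = n·p_i: 108×0.413 = 44.604, 108×0.229 = 24.732, 108×0.358 = 38.664.
A: (43 − 44.604)²/44.604 = 2.572816/44.604 = 0.058
B: (21 − 24.732)²/24.732 = 13.927824/24.732 = 0.563
C: (44 − 38.664)²/38.664 = 28.472896/38.664 = 0.736
Sum = 1.36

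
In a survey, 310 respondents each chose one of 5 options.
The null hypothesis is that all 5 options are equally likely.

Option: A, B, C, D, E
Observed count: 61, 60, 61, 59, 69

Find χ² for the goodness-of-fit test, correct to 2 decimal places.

Under H₀ each category has probability 1/5, so each expected count is 310/5 = 62.
cat         O        E   (O−E)²/E
A          61       62      0.016
B          60       62      0.065
C          61       62      0.016
D          59       62      0.145
E          69       62      0.790
Sum = 1.03

1.03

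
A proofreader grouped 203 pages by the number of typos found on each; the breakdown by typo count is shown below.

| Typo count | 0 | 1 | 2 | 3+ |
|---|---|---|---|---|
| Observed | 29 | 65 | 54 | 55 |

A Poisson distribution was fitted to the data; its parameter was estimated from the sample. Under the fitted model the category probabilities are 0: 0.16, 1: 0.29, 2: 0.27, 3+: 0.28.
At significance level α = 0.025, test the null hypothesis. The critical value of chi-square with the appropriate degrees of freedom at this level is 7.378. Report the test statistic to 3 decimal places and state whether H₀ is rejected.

1.083; do not reject

Expected counts E_i = n·p_i: 203×0.16 = 32.48, 203×0.29 = 58.87, 203×0.27 = 54.81, 203×0.28 = 56.84.
cat         O        E   (O−E)²/E
0          29    32.48     0.3729
1          65    58.87     0.6383
2          54    54.81     0.0120
3+         55    56.84     0.0596
Sum = 1.083
df = 2. Since 1.083 < 7.378, we do not reject H₀.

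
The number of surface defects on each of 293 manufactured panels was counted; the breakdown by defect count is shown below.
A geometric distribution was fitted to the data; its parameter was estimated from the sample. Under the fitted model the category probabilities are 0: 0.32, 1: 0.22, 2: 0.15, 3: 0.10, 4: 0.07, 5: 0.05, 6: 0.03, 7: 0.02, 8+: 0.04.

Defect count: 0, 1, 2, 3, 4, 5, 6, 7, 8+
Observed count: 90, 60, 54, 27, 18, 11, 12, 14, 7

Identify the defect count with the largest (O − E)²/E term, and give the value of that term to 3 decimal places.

7, 11.307

Expected counts E_i = n·p_i: 293×0.32 = 93.76, 293×0.22 = 64.46, 293×0.15 = 43.95, 293×0.10 = 29.3, 293×0.07 = 20.51, 293×0.05 = 14.65, 293×0.03 = 8.79, 293×0.02 = 5.86, 293×0.04 = 11.72.
0: (90 − 93.76)²/93.76 = 14.1376/93.76 = 0.1508
1: (60 − 64.46)²/64.46 = 19.8916/64.46 = 0.3086
2: (54 − 43.95)²/43.95 = 101.0025/43.95 = 2.2981
3: (27 − 29.3)²/29.3 = 5.29/29.3 = 0.1805
4: (18 − 20.51)²/20.51 = 6.3001/20.51 = 0.3072
5: (11 − 14.65)²/14.65 = 13.3225/14.65 = 0.9094
6: (12 − 8.79)²/8.79 = 10.3041/8.79 = 1.1723
7: (14 − 5.86)²/5.86 = 66.2596/5.86 = 11.3071
8+: (7 − 11.72)²/11.72 = 22.2784/11.72 = 1.9009
The largest term is for 7: 11.307.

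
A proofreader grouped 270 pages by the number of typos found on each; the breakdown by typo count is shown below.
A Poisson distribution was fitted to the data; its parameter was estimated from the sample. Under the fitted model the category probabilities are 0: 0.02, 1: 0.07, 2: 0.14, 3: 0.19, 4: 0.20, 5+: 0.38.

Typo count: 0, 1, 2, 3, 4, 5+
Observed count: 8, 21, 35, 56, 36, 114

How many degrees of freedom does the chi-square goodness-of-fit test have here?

There are k = 6 categories and 1 parameter estimated from the data, so df = 6 − 1 − 1 = 4.

4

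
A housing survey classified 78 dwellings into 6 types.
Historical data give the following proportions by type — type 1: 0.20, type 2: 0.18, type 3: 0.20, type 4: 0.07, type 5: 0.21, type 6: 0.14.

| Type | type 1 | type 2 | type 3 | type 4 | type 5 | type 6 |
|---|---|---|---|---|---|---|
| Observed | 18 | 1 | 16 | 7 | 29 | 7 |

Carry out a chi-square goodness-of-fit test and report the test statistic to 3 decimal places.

24.055

Expected counts E_i = n·p_i: 78×0.20 = 15.6, 78×0.18 = 14.04, 78×0.20 = 15.6, 78×0.07 = 5.46, 78×0.21 = 16.38, 78×0.14 = 10.92.
type 1: (18 − 15.6)²/15.6 = 5.76/15.6 = 0.3692
type 2: (1 − 14.04)²/14.04 = 170.0416/14.04 = 12.1112
type 3: (16 − 15.6)²/15.6 = 0.16/15.6 = 0.0103
type 4: (7 − 5.46)²/5.46 = 2.3716/5.46 = 0.4344
type 5: (29 − 16.38)²/16.38 = 159.2644/16.38 = 9.7231
type 6: (7 − 10.92)²/10.92 = 15.3664/10.92 = 1.4072
Sum = 24.055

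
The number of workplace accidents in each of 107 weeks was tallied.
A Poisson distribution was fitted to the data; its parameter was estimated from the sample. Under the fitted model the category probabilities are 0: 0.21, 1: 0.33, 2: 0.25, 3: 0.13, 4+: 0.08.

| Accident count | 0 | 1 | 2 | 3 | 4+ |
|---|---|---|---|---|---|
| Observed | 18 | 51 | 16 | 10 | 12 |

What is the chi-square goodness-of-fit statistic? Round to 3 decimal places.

Expected counts E_i = n·p_i: 107×0.21 = 22.47, 107×0.33 = 35.31, 107×0.25 = 26.75, 107×0.13 = 13.91, 107×0.08 = 8.56.
χ² = (18−22.47)²/22.47 + (51−35.31)²/35.31 + (16−26.75)²/26.75 + (10−13.91)²/13.91 + (12−8.56)²/8.56
   = 0.8892 + 6.9719 + 4.3201 + 1.0991 + 1.3824
Sum = 14.663

14.663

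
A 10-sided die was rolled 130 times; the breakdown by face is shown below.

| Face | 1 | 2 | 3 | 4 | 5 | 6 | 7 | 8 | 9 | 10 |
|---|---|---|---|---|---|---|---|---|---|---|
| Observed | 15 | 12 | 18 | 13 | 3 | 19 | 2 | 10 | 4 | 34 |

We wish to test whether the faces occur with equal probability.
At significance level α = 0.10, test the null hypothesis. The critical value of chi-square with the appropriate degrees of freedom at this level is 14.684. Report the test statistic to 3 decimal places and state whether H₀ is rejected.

Under H₀ each category has probability 1/10, so each expected count is 130/10 = 13.
cat         O        E   (O−E)²/E
1          15       13     0.3077
2          12       13     0.0769
3          18       13     1.9231
4          13       13     0.0000
5           3       13     7.6923
6          19       13     2.7692
7           2       13     9.3077
8          10       13     0.6923
9           4       13     6.2308
10         34       13    33.9231
Sum = 62.923
df = 9. Since 62.923 > 14.684, we reject H₀.

62.923; reject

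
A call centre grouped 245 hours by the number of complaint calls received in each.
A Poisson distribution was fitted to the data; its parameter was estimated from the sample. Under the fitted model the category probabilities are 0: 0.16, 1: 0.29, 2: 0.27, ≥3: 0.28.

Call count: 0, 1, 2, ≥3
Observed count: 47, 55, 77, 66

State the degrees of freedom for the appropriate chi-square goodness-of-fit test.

2

There are k = 4 categories and 1 parameter estimated from the data, so df = 4 − 1 − 1 = 2.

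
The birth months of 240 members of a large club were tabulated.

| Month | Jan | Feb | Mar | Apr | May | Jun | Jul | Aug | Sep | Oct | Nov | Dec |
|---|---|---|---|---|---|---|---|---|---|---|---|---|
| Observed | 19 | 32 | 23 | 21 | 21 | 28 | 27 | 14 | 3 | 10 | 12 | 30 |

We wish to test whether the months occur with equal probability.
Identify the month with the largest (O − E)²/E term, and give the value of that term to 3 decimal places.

Sep, 14.450

Under H₀ each category has probability 1/12, so each expected count is 240/12 = 20.
Jan: (19 − 20)²/20 = 1/20 = 0.0500
Feb: (32 − 20)²/20 = 144/20 = 7.2000
Mar: (23 − 20)²/20 = 9/20 = 0.4500
Apr: (21 − 20)²/20 = 1/20 = 0.0500
May: (21 − 20)²/20 = 1/20 = 0.0500
Jun: (28 − 20)²/20 = 64/20 = 3.2000
Jul: (27 − 20)²/20 = 49/20 = 2.4500
Aug: (14 − 20)²/20 = 36/20 = 1.8000
Sep: (3 − 20)²/20 = 289/20 = 14.4500
Oct: (10 − 20)²/20 = 100/20 = 5.0000
Nov: (12 − 20)²/20 = 64/20 = 3.2000
Dec: (30 − 20)²/20 = 100/20 = 5.0000
The largest term is for Sep: 14.450.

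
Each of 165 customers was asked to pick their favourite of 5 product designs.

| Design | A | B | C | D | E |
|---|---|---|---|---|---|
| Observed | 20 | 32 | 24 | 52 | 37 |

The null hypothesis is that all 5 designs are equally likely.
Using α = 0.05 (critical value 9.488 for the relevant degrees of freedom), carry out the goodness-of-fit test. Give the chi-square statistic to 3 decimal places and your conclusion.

19.030; reject

Under H₀ each category has probability 1/5, so each expected count is 165/5 = 33.
cat         O        E   (O−E)²/E
A          20       33     5.1212
B          32       33     0.0303
C          24       33     2.4545
D          52       33    10.9394
E          37       33     0.4848
Sum = 19.030
df = 4. Since 19.030 > 9.488, we reject H₀.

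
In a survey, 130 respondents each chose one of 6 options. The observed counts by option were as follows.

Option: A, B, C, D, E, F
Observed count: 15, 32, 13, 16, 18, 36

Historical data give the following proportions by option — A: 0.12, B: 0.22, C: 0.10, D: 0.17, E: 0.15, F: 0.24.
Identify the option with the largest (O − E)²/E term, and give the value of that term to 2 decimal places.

Expected counts E_i = n·p_i: 130×0.12 = 15.6, 130×0.22 = 28.6, 130×0.10 = 13, 130×0.17 = 22.1, 130×0.15 = 19.5, 130×0.24 = 31.2.
χ² = (15−15.6)²/15.6 + (32−28.6)²/28.6 + (13−13)²/13 + (16−22.1)²/22.1 + (18−19.5)²/19.5 + (36−31.2)²/31.2
   = 0.023 + 0.404 + 0.000 + 1.684 + 0.115 + 0.738
The largest term is for D: 1.68.

D, 1.68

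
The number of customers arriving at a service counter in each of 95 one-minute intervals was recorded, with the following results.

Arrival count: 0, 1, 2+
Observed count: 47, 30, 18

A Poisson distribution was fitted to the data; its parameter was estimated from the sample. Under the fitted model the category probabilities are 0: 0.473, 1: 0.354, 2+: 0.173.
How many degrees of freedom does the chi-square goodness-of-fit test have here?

1

There are k = 3 categories and 1 parameter estimated from the data, so df = 3 − 1 − 1 = 1.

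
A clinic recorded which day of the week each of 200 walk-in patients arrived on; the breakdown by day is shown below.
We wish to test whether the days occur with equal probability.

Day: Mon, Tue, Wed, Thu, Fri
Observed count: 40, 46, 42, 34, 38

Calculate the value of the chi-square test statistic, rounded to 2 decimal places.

Expected count for each of the 5 categories: 200/5 = 40.
cat         O        E   (O−E)²/E
Mon        40       40      0.000
Tue        46       40      0.900
Wed        42       40      0.100
Thu        34       40      0.900
Fri        38       40      0.100
Sum = 2.00

2.00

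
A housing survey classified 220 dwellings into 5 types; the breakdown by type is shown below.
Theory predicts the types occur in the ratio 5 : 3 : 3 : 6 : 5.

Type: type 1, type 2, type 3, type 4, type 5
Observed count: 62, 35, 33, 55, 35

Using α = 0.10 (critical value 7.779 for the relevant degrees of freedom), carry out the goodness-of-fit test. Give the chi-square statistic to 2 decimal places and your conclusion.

8.93; reject

Ratio total = 22. Expected counts: 220×5/22 = 50, 220×3/22 = 30, 220×3/22 = 30, 220×6/22 = 60, 220×5/22 = 50.
type 1: (62 − 50)²/50 = 144/50 = 2.880
type 2: (35 − 30)²/30 = 25/30 = 0.833
type 3: (33 − 30)²/30 = 9/30 = 0.300
type 4: (55 − 60)²/60 = 25/60 = 0.417
type 5: (35 − 50)²/50 = 225/50 = 4.500
Sum = 8.93
df = 4. Since 8.93 > 7.779, we reject H₀.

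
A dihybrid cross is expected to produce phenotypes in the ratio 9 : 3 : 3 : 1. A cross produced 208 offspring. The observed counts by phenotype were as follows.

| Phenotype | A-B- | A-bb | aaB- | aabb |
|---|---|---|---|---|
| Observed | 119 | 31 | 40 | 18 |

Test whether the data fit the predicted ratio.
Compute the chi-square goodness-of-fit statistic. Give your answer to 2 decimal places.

Ratio total = 16. Expected counts: 208×9/16 = 117, 208×3/16 = 39, 208×3/16 = 39, 208×1/16 = 13.
A-B-: (119 − 117)²/117 = 4/117 = 0.034
A-bb: (31 − 39)²/39 = 64/39 = 1.641
aaB-: (40 − 39)²/39 = 1/39 = 0.026
aabb: (18 − 13)²/13 = 25/13 = 1.923
Sum = 3.62

3.62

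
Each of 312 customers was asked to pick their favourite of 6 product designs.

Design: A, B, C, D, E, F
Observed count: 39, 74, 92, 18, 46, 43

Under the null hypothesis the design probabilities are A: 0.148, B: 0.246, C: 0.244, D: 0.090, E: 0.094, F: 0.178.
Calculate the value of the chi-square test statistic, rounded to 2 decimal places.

20.45

Expected counts E_i = n·p_i: 312×0.148 = 46.176, 312×0.246 = 76.752, 312×0.244 = 76.128, 312×0.090 = 28.08, 312×0.094 = 29.328, 312×0.178 = 55.536.
A: (39 − 46.176)²/46.176 = 51.494976/46.176 = 1.115
B: (74 − 76.752)²/76.752 = 7.573504/76.752 = 0.099
C: (92 − 76.128)²/76.128 = 251.920384/76.128 = 3.309
D: (18 − 28.08)²/28.08 = 101.6064/28.08 = 3.618
E: (46 − 29.328)²/29.328 = 277.955584/29.328 = 9.477
F: (43 − 55.536)²/55.536 = 157.151296/55.536 = 2.830
Sum = 20.45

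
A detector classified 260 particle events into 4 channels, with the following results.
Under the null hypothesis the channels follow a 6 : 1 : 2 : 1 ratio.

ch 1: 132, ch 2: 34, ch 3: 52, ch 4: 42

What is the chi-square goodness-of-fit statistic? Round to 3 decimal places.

16.000

Ratio total = 10. Expected counts: 260×6/10 = 156, 260×1/10 = 26, 260×2/10 = 52, 260×1/10 = 26.
ch 1: (132 − 156)²/156 = 576/156 = 3.6923
ch 2: (34 − 26)²/26 = 64/26 = 2.4615
ch 3: (52 − 52)²/52 = 0/52 = 0.0000
ch 4: (42 − 26)²/26 = 256/26 = 9.8462
Sum = 16.000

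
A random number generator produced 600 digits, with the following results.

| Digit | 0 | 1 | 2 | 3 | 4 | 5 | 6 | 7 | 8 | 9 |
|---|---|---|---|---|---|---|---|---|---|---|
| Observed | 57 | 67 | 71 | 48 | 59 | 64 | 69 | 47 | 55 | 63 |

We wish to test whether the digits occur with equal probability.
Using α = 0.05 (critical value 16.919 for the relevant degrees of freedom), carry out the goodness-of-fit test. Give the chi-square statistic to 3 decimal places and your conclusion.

10.400; do not reject

Expected count for each of the 10 categories: 600/10 = 60.
cat         O        E   (O−E)²/E
0          57       60     0.1500
1          67       60     0.8167
2          71       60     2.0167
3          48       60     2.4000
4          59       60     0.0167
5          64       60     0.2667
6          69       60     1.3500
7          47       60     2.8167
8          55       60     0.4167
9          63       60     0.1500
Sum = 10.400
df = 9. Since 10.400 < 16.919, we do not reject H₀.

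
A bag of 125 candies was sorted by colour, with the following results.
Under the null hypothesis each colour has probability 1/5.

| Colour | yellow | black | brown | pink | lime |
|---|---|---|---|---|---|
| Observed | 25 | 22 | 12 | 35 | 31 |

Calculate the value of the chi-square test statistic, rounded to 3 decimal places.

12.560

Under H₀ each category has probability 1/5, so each expected count is 125/5 = 25.
cat         O        E   (O−E)²/E
yellow     25       25     0.0000
black      22       25     0.3600
brown      12       25     6.7600
pink       35       25     4.0000
lime       31       25     1.4400
Sum = 12.560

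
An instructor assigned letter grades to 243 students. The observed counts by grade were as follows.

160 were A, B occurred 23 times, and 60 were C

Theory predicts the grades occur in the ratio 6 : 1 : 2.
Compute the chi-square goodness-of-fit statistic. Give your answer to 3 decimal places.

Ratio total = 9. Expected counts: 243×6/9 = 162, 243×1/9 = 27, 243×2/9 = 54.
cat         O        E   (O−E)²/E
A         160      162     0.0247
B          23       27     0.5926
C          60       54     0.6667
Sum = 1.284

1.284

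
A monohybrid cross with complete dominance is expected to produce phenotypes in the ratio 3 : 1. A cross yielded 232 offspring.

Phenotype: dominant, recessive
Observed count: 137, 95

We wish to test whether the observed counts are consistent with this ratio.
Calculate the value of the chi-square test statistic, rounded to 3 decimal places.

Ratio total = 4. Expected counts: 232×3/4 = 174, 232×1/4 = 58.
dominant: (137 − 174)²/174 = 1369/174 = 7.8678
recessive: (95 − 58)²/58 = 1369/58 = 23.6034
Sum = 31.471

31.471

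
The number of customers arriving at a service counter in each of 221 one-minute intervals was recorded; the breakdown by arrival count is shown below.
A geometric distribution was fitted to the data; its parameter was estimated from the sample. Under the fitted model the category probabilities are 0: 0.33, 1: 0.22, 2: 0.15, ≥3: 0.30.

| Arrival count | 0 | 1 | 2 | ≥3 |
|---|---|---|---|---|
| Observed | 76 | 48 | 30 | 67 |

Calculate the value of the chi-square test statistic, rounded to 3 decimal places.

0.444

Expected counts E_i = n·p_i: 221×0.33 = 72.93, 221×0.22 = 48.62, 221×0.15 = 33.15, 221×0.30 = 66.3.
cat         O        E   (O−E)²/E
0          76    72.93     0.1292
1          48    48.62     0.0079
2          30    33.15     0.2993
≥3         67     66.3     0.0074
Sum = 0.444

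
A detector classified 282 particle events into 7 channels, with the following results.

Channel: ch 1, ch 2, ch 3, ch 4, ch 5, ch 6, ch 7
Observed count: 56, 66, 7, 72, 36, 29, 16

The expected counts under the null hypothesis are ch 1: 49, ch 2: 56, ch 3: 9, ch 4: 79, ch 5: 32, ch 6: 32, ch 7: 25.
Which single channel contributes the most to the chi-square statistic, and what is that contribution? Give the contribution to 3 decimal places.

ch 7, 3.240

ch 1: (56 − 49)²/49 = 49/49 = 1.0000
ch 2: (66 − 56)²/56 = 100/56 = 1.7857
ch 3: (7 − 9)²/9 = 4/9 = 0.4444
ch 4: (72 − 79)²/79 = 49/79 = 0.6203
ch 5: (36 − 32)²/32 = 16/32 = 0.5000
ch 6: (29 − 32)²/32 = 9/32 = 0.2813
ch 7: (16 − 25)²/25 = 81/25 = 3.2400
The largest term is for ch 7: 3.240.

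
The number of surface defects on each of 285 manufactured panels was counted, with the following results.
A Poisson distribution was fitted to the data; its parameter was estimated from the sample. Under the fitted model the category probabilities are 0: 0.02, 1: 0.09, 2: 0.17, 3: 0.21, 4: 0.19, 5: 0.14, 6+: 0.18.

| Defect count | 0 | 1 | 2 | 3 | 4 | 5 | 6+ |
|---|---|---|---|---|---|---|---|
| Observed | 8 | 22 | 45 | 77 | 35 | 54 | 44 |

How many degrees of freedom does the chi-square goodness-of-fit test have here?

5

There are k = 7 categories and 1 parameter estimated from the data, so df = 7 − 1 − 1 = 5.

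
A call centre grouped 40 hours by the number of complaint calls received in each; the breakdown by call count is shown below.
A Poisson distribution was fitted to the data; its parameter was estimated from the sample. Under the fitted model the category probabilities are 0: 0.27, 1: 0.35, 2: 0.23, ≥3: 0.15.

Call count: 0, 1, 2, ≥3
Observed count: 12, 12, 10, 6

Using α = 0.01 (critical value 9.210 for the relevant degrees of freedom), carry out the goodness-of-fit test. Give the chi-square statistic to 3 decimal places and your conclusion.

Expected counts E_i = n·p_i: 40×0.27 = 10.8, 40×0.35 = 14, 40×0.23 = 9.2, 40×0.15 = 6.
cat         O        E   (O−E)²/E
0          12     10.8     0.1333
1          12       14     0.2857
2          10      9.2     0.0696
≥3          6        6     0.0000
Sum = 0.489
df = 2. Since 0.489 < 9.210, we do not reject H₀.

0.489; do not reject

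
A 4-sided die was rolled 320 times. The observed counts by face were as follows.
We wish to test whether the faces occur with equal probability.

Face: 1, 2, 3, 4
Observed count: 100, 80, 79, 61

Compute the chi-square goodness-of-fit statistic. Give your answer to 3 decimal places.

9.525

Expected count for each of the 4 categories: 320/4 = 80.
1: (100 − 80)²/80 = 400/80 = 5.0000
2: (80 − 80)²/80 = 0/80 = 0.0000
3: (79 − 80)²/80 = 1/80 = 0.0125
4: (61 − 80)²/80 = 361/80 = 4.5125
Sum = 9.525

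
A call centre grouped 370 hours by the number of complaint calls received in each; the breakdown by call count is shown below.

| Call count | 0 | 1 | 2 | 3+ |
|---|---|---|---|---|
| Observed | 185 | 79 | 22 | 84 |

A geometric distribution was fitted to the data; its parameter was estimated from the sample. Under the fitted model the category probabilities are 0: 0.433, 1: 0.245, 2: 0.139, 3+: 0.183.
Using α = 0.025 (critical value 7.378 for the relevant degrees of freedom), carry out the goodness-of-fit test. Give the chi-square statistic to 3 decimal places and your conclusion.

26.093; reject

Expected counts E_i = n·p_i: 370×0.433 = 160.21, 370×0.245 = 90.65, 370×0.139 = 51.43, 370×0.183 = 67.71.
χ² = (185−160.21)²/160.21 + (79−90.65)²/90.65 + (22−51.43)²/51.43 + (84−67.71)²/67.71
   = 3.8359 + 1.4972 + 16.8408 + 3.9191
Sum = 26.093
df = 2. Since 26.093 > 7.378, we reject H₀.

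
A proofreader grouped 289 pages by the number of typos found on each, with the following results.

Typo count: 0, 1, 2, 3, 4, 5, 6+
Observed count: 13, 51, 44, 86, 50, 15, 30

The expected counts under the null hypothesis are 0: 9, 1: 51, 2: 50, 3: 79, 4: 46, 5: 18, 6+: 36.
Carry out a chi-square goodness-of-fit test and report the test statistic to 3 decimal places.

4.966

χ² = (13−9)²/9 + (51−51)²/51 + (44−50)²/50 + (86−79)²/79 + (50−46)²/46 + (15−18)²/18 + (30−36)²/36
   = 1.7778 + 0.0000 + 0.7200 + 0.6203 + 0.3478 + 0.5000 + 1.0000
Sum = 4.966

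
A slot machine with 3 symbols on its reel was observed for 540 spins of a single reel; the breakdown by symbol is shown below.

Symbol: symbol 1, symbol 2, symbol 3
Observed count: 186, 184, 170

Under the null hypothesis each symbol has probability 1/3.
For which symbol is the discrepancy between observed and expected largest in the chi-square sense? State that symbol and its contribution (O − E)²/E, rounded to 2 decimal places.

symbol 3, 0.56

Under H₀ each category has probability 1/3, so each expected count is 540/3 = 180.
symbol 1: (186 − 180)²/180 = 36/180 = 0.200
symbol 2: (184 − 180)²/180 = 16/180 = 0.089
symbol 3: (170 − 180)²/180 = 100/180 = 0.556
The largest term is for symbol 3: 0.56.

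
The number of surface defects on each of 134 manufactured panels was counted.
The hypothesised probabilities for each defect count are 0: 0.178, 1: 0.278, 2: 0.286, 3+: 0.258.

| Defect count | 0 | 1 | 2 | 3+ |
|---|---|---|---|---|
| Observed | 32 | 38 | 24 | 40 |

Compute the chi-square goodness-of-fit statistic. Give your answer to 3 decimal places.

Expected counts E_i = n·p_i: 134×0.178 = 23.852, 134×0.278 = 37.252, 134×0.286 = 38.324, 134×0.258 = 34.572.
0: (32 − 23.852)²/23.852 = 66.389904/23.852 = 2.7834
1: (38 − 37.252)²/37.252 = 0.559504/37.252 = 0.0150
2: (24 − 38.324)²/38.324 = 205.176976/38.324 = 5.3537
3+: (40 − 34.572)²/34.572 = 29.463184/34.572 = 0.8522
Sum = 9.004

9.004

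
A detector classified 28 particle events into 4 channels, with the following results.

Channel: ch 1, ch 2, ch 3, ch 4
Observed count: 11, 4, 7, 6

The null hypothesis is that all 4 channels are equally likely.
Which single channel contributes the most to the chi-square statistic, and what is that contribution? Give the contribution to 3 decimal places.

ch 1, 2.286

Expected count for each of the 4 categories: 28/4 = 7.
χ² = (11−7)²/7 + (4−7)²/7 + (7−7)²/7 + (6−7)²/7
   = 2.2857 + 1.2857 + 0.0000 + 0.1429
The largest term is for ch 1: 2.286.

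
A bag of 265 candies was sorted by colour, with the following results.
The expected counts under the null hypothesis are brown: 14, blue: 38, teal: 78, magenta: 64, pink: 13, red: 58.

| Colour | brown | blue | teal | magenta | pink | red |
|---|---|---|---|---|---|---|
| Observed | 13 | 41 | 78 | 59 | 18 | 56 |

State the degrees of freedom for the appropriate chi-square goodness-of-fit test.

5

There are k = 6 categories and no parameters were estimated from the data, so df = 6 − 1 = 5.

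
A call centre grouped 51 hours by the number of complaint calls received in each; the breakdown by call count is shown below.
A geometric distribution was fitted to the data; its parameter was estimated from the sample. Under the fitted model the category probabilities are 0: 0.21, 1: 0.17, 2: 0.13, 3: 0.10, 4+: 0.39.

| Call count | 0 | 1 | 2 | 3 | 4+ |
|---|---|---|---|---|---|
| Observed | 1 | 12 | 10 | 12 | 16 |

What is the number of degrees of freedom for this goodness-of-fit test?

There are k = 5 categories and 1 parameter estimated from the data, so df = 5 − 1 − 1 = 3.

3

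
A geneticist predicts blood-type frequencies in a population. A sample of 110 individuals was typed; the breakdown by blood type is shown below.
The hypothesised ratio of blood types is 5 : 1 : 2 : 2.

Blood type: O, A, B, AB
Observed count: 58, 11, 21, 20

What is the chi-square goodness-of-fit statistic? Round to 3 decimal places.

Ratio total = 10. Expected counts: 110×5/10 = 55, 110×1/10 = 11, 110×2/10 = 22, 110×2/10 = 22.
O: (58 − 55)²/55 = 9/55 = 0.1636
A: (11 − 11)²/11 = 0/11 = 0.0000
B: (21 − 22)²/22 = 1/22 = 0.0455
AB: (20 − 22)²/22 = 4/22 = 0.1818
Sum = 0.391

0.391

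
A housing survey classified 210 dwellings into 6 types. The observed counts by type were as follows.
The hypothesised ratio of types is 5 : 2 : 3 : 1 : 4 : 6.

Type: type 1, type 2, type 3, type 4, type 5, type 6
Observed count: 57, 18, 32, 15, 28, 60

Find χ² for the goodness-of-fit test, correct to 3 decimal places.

Ratio total = 21. Expected counts: 210×5/21 = 50, 210×2/21 = 20, 210×3/21 = 30, 210×1/21 = 10, 210×4/21 = 40, 210×6/21 = 60.
type 1: (57 − 50)²/50 = 49/50 = 0.9800
type 2: (18 − 20)²/20 = 4/20 = 0.2000
type 3: (32 − 30)²/30 = 4/30 = 0.1333
type 4: (15 − 10)²/10 = 25/10 = 2.5000
type 5: (28 − 40)²/40 = 144/40 = 3.6000
type 6: (60 − 60)²/60 = 0/60 = 0.0000
Sum = 7.413

7.413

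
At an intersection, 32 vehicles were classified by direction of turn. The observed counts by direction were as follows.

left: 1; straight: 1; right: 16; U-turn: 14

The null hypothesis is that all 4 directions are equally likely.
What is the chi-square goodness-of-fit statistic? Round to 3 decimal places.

24.750

Under H₀ each category has probability 1/4, so each expected count is 32/4 = 8.
left: (1 − 8)²/8 = 49/8 = 6.1250
straight: (1 − 8)²/8 = 49/8 = 6.1250
right: (16 − 8)²/8 = 64/8 = 8.0000
U-turn: (14 − 8)²/8 = 36/8 = 4.5000
Sum = 24.750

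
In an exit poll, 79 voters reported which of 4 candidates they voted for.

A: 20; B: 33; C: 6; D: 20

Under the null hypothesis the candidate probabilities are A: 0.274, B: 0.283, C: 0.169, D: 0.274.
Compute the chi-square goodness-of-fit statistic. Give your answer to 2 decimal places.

9.36

Expected counts E_i = n·p_i: 79×0.274 = 21.646, 79×0.283 = 22.357, 79×0.169 = 13.351, 79×0.274 = 21.646.
cat         O        E   (O−E)²/E
A          20   21.646      0.125
B          33   22.357      5.067
C           6   13.351      4.047
D          20   21.646      0.125
Sum = 9.36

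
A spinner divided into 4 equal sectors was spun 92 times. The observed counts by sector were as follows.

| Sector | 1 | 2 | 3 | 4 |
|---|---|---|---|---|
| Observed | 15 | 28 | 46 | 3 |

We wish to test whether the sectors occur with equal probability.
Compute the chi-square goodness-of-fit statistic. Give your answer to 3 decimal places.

Expected count for each of the 4 categories: 92/4 = 23.
χ² = (15−23)²/23 + (28−23)²/23 + (46−23)²/23 + (3−23)²/23
   = 2.7826 + 1.0870 + 23.0000 + 17.3913
Sum = 44.261

44.261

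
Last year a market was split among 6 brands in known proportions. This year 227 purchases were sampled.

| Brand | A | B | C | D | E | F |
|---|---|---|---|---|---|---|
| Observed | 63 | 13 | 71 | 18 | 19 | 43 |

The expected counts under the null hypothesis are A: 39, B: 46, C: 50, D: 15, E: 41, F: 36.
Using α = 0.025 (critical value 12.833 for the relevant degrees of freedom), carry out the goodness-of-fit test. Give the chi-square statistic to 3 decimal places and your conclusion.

A: (63 − 39)²/39 = 576/39 = 14.7692
B: (13 − 46)²/46 = 1089/46 = 23.6739
C: (71 − 50)²/50 = 441/50 = 8.8200
D: (18 − 15)²/15 = 9/15 = 0.6000
E: (19 − 41)²/41 = 484/41 = 11.8049
F: (43 − 36)²/36 = 49/36 = 1.3611
Sum = 61.029
df = 5. Since 61.029 > 12.833, we reject H₀.

61.029; reject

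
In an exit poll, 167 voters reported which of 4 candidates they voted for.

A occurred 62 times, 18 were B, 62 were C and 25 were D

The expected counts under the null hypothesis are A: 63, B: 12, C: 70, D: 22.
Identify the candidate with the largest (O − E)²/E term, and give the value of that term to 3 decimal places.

B, 3.000

χ² = (62−63)²/63 + (18−12)²/12 + (62−70)²/70 + (25−22)²/22
   = 0.0159 + 3.0000 + 0.9143 + 0.4091
The largest term is for B: 3.000.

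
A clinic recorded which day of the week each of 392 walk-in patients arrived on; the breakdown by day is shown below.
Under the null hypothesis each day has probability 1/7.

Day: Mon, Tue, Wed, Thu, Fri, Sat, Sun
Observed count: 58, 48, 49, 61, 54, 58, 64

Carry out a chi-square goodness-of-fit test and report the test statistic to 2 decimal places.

3.82

Under H₀ each category has probability 1/7, so each expected count is 392/7 = 56.
χ² = (58−56)²/56 + (48−56)²/56 + (49−56)²/56 + (61−56)²/56 + (54−56)²/56 + (58−56)²/56 + (64−56)²/56
   = 0.071 + 1.143 + 0.875 + 0.446 + 0.071 + 0.071 + 1.143
Sum = 3.82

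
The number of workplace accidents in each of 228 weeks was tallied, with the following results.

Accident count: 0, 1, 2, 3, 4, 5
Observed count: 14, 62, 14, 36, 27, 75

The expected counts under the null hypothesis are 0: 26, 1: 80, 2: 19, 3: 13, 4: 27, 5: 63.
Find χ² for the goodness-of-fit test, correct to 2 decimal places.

53.88

χ² = (14−26)²/26 + (62−80)²/80 + (14−19)²/19 + (36−13)²/13 + (27−27)²/27 + (75−63)²/63
   = 5.538 + 4.050 + 1.316 + 40.692 + 0.000 + 2.286
Sum = 53.88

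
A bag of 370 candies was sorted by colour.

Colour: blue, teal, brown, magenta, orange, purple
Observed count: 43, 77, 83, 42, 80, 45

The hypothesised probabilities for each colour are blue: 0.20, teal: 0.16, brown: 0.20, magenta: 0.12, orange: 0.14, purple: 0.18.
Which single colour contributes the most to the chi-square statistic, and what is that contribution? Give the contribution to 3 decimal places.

Expected counts E_i = n·p_i: 370×0.20 = 74, 370×0.16 = 59.2, 370×0.20 = 74, 370×0.12 = 44.4, 370×0.14 = 51.8, 370×0.18 = 66.6.
cat          O        E   (O−E)²/E
blue        43       74    12.9865
teal        77     59.2     5.3520
brown       83       74     1.0946
magenta     42     44.4     0.1297
orange      80     51.8    15.3521
purple      45     66.6     7.0054
The largest term is for orange: 15.352.

orange, 15.352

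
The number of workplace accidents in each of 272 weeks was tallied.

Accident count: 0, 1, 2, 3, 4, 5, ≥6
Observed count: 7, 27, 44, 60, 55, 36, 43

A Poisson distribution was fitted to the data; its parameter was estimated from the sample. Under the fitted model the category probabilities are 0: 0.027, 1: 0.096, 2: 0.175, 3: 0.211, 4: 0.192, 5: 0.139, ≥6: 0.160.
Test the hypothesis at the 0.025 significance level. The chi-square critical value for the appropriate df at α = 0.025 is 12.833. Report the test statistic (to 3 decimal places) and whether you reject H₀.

Expected counts E_i = n·p_i: 272×0.027 = 7.344, 272×0.096 = 26.112, 272×0.175 = 47.6, 272×0.211 = 57.392, 272×0.192 = 52.224, 272×0.139 = 37.808, 272×0.160 = 43.52.
χ² = (7−7.344)²/7.344 + (27−26.112)²/26.112 + (44−47.6)²/47.6 + (60−57.392)²/57.392 + (55−52.224)²/52.224 + (36−37.808)²/37.808 + (43−43.52)²/43.52
   = 0.0161 + 0.0302 + 0.2723 + 0.1185 + 0.1476 + 0.0865 + 0.0062
Sum = 0.677
df = 5. Since 0.677 < 12.833, we do not reject H₀.

0.677; do not reject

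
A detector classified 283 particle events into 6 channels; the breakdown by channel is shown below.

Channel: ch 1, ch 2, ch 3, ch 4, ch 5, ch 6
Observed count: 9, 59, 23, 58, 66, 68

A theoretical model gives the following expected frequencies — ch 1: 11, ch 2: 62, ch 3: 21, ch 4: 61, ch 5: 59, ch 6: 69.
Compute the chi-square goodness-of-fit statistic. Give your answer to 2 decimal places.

ch 1: (9 − 11)²/11 = 4/11 = 0.364
ch 2: (59 − 62)²/62 = 9/62 = 0.145
ch 3: (23 − 21)²/21 = 4/21 = 0.190
ch 4: (58 − 61)²/61 = 9/61 = 0.148
ch 5: (66 − 59)²/59 = 49/59 = 0.831
ch 6: (68 − 69)²/69 = 1/69 = 0.014
Sum = 1.69

1.69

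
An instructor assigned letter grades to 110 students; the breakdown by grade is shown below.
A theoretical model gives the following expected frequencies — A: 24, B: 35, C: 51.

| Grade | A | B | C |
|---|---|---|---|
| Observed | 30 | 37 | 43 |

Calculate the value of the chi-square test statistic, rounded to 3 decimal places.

χ² = (30−24)²/24 + (37−35)²/35 + (43−51)²/51
   = 1.5000 + 0.1143 + 1.2549
Sum = 2.869

2.869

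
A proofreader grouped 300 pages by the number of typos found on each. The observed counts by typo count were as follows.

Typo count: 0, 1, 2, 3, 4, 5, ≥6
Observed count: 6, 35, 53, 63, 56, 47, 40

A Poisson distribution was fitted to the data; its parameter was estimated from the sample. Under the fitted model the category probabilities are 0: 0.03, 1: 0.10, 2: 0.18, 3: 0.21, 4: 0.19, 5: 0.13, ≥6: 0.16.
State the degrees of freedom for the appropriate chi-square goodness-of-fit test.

There are k = 7 categories and 1 parameter estimated from the data, so df = 7 − 1 − 1 = 5.

5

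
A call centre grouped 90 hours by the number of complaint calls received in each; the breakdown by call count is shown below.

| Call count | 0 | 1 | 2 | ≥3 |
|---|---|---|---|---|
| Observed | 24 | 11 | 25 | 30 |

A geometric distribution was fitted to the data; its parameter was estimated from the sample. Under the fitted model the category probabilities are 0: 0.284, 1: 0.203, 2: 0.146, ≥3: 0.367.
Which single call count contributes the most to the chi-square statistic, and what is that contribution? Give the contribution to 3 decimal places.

Expected counts E_i = n·p_i: 90×0.284 = 25.56, 90×0.203 = 18.27, 90×0.146 = 13.14, 90×0.367 = 33.03.
χ² = (24−25.56)²/25.56 + (11−18.27)²/18.27 + (25−13.14)²/13.14 + (30−33.03)²/33.03
   = 0.0952 + 2.8929 + 10.7047 + 0.2780
The largest term is for 2: 10.705.

2, 10.705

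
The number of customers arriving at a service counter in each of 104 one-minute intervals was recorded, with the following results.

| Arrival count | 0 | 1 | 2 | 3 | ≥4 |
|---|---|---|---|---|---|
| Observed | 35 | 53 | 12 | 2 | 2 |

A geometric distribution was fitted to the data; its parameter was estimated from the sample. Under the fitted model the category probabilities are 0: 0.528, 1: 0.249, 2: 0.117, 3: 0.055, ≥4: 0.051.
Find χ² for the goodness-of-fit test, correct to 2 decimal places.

Expected counts E_i = n·p_i: 104×0.528 = 54.912, 104×0.249 = 25.896, 104×0.117 = 12.168, 104×0.055 = 5.72, 104×0.051 = 5.304.
0: (35 − 54.912)²/54.912 = 396.487744/54.912 = 7.220
1: (53 − 25.896)²/25.896 = 734.626816/25.896 = 28.368
2: (12 − 12.168)²/12.168 = 0.028224/12.168 = 0.002
3: (2 − 5.72)²/5.72 = 13.8384/5.72 = 2.419
≥4: (2 − 5.304)²/5.304 = 10.916416/5.304 = 2.058
Sum = 40.07

40.07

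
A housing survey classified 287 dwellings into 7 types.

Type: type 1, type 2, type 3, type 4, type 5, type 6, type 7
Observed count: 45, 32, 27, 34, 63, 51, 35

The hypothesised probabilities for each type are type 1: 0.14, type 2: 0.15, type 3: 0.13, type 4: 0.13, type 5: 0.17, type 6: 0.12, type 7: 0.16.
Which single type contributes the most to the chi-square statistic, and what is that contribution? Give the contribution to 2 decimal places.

Expected counts E_i = n·p_i: 287×0.14 = 40.18, 287×0.15 = 43.05, 287×0.13 = 37.31, 287×0.13 = 37.31, 287×0.17 = 48.79, 287×0.12 = 34.44, 287×0.16 = 45.92.
type 1: (45 − 40.18)²/40.18 = 23.2324/40.18 = 0.578
type 2: (32 − 43.05)²/43.05 = 122.1025/43.05 = 2.836
type 3: (27 − 37.31)²/37.31 = 106.2961/37.31 = 2.849
type 4: (34 − 37.31)²/37.31 = 10.9561/37.31 = 0.294
type 5: (63 − 48.79)²/48.79 = 201.9241/48.79 = 4.139
type 6: (51 − 34.44)²/34.44 = 274.2336/34.44 = 7.963
type 7: (35 − 45.92)²/45.92 = 119.2464/45.92 = 2.597
The largest term is for type 6: 7.96.

type 6, 7.96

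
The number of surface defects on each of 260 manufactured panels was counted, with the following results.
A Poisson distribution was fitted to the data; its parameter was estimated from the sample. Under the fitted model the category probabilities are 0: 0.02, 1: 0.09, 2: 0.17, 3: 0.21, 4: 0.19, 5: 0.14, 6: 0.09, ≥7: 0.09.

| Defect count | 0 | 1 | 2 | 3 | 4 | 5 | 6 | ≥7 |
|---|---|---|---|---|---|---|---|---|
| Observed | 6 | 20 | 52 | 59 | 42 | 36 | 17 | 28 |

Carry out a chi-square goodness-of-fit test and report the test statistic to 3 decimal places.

6.116

Expected counts E_i = n·p_i: 260×0.02 = 5.2, 260×0.09 = 23.4, 260×0.17 = 44.2, 260×0.21 = 54.6, 260×0.19 = 49.4, 260×0.14 = 36.4, 260×0.09 = 23.4, 260×0.09 = 23.4.
cat         O        E   (O−E)²/E
0           6      5.2     0.1231
1          20     23.4     0.4940
2          52     44.2     1.3765
3          59     54.6     0.3546
4          42     49.4     1.1085
5          36     36.4     0.0044
6          17     23.4     1.7504
≥7         28     23.4     0.9043
Sum = 6.116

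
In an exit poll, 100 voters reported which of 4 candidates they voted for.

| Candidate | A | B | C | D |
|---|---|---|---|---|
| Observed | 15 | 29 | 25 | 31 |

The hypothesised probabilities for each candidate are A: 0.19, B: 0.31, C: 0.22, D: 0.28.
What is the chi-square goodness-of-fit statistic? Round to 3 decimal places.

1.702

Expected counts E_i = n·p_i: 100×0.19 = 19, 100×0.31 = 31, 100×0.22 = 22, 100×0.28 = 28.
A: (15 − 19)²/19 = 16/19 = 0.8421
B: (29 − 31)²/31 = 4/31 = 0.1290
C: (25 − 22)²/22 = 9/22 = 0.4091
D: (31 − 28)²/28 = 9/28 = 0.3214
Sum = 1.702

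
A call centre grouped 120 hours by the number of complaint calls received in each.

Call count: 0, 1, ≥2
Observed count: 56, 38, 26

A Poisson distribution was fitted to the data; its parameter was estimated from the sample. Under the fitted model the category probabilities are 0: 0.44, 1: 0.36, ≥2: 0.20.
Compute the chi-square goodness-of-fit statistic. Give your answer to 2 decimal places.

0.99

Expected counts E_i = n·p_i: 120×0.44 = 52.8, 120×0.36 = 43.2, 120×0.20 = 24.
0: (56 − 52.8)²/52.8 = 10.24/52.8 = 0.194
1: (38 − 43.2)²/43.2 = 27.04/43.2 = 0.626
≥2: (26 − 24)²/24 = 4/24 = 0.167
Sum = 0.99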